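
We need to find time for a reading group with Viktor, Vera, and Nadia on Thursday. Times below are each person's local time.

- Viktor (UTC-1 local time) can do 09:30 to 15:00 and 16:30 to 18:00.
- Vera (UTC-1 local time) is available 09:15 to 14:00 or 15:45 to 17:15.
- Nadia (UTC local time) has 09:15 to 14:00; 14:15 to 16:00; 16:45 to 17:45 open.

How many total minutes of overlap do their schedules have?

Viktor in UTC: 10:30-16:00, 17:30-19:00 (add 1h to convert from UTC-1).
Vera in UTC: 10:15-15:00, 16:45-18:15 (add 1h to convert from UTC-1).
Nadia in UTC: 09:15-14:00, 14:15-16:00, 16:45-17:45.
Viktor ∩ Vera: 10:30-15:00, 17:30-18:15.
Viktor ∩ Vera ∩ Nadia: 10:30-14:00, 14:15-15:00, 17:30-17:45.
Those are the intersection windows.
Summing the common windows: 210 + 45 + 15 = 270 minutes.

270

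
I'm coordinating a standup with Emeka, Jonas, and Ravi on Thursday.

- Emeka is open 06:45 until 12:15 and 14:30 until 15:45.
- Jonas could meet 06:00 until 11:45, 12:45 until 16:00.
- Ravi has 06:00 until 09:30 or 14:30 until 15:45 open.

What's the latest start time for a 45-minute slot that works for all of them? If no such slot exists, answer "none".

15:00

Emeka ∩ Jonas: 06:45-11:45, 14:30-15:45.
Emeka ∩ Jonas ∩ Ravi: 06:45-09:30, 14:30-15:45.
The last common window of at least 45 minutes is 14:30-15:45; a 45-minute meeting can start as late as 15:00 and still end by 15:45.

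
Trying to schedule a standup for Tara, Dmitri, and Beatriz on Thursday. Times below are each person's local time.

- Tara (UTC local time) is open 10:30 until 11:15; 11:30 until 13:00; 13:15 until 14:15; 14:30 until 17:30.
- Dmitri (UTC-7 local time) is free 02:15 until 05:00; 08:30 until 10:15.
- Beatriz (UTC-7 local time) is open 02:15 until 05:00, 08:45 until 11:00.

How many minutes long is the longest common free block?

Tara in UTC: 10:30-11:15, 11:30-13:00, 13:15-14:15, 14:30-17:30.
Dmitri in UTC: 09:15-12:00, 15:30-17:15 (add 7h to convert from UTC-7).
Beatriz in UTC: 09:15-12:00, 15:45-18:00 (add 7h to convert from UTC-7).
Tara ∩ Dmitri: 10:30-11:15, 11:30-12:00, 15:30-17:15.
Tara ∩ Dmitri ∩ Beatriz: 10:30-11:15, 11:30-12:00, 15:45-17:15.
So the common availability across everyone is 10:30-11:15, 11:30-12:00, 15:45-17:15.
The longest is 15:45-17:15 at 90 minutes.

90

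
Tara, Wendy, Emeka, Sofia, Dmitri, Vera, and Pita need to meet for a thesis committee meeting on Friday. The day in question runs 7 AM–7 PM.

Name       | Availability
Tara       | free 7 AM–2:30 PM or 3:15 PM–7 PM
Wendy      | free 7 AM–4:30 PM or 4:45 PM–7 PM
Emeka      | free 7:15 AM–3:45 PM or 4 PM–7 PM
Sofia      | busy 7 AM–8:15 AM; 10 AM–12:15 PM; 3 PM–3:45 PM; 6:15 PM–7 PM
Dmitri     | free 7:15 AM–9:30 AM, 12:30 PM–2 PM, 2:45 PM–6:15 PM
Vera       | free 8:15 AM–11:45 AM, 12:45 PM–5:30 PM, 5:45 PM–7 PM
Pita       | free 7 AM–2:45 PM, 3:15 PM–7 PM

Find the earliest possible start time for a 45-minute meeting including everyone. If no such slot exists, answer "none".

08:15

Tara free: 07:00-14:30, 15:15-19:00.
Wendy free: 07:00-16:30, 16:45-19:00.
Emeka free: 07:15-15:45, 16:00-19:00.
Sofia free: 08:15-10:00, 12:15-15:00, 15:45-18:15 (invert busy blocks within the working day).
Dmitri free: 07:15-09:30, 12:30-14:00, 14:45-18:15.
Vera free: 08:15-11:45, 12:45-17:30, 17:45-19:00.
Pita free: 07:00-14:45, 15:15-19:00.
Tara ∩ Wendy: 07:00-14:30, 15:15-16:30, 16:45-19:00.
Tara ∩ Wendy ∩ Emeka: 07:15-14:30, 15:15-15:45, 16:00-16:30, 16:45-19:00.
Tara ∩ Wendy ∩ Emeka ∩ Sofia: 08:15-10:00, 12:15-14:30, 16:00-16:30, 16:45-18:15.
Tara ∩ Wendy ∩ Emeka ∩ Sofia ∩ Dmitri: 08:15-09:30, 12:30-14:00, 16:00-16:30, 16:45-18:15.
Tara ∩ Wendy ∩ Emeka ∩ Sofia ∩ Dmitri ∩ Vera: 08:15-09:30, 12:45-14:00, 16:00-16:30, 16:45-17:30, 17:45-18:15.
Tara ∩ Wendy ∩ Emeka ∩ Sofia ∩ Dmitri ∩ Vera ∩ Pita: 08:15-09:30, 12:45-14:00, 16:00-16:30, 16:45-17:30, 17:45-18:15.
The first common window of at least 45 minutes is 08:15-09:30, so the earliest start is 08:15.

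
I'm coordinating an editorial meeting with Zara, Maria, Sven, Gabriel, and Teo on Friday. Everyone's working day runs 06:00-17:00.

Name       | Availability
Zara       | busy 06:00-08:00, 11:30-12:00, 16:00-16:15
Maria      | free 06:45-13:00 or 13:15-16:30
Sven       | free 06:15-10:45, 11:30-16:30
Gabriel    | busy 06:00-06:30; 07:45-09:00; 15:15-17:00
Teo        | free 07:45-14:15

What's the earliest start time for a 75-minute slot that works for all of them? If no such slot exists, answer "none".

Zara free: 08:00-11:30, 12:00-16:00, 16:15-17:00 (invert busy blocks within the working day).
Maria free: 06:45-13:00, 13:15-16:30.
Sven free: 06:15-10:45, 11:30-16:30.
Gabriel free: 06:30-07:45, 09:00-15:15 (invert busy blocks within the working day).
Teo free: 07:45-14:15.
Zara ∩ Maria: 08:00-11:30, 12:00-13:00, 13:15-16:00, 16:15-16:30.
Zara ∩ Maria ∩ Sven: 08:00-10:45, 12:00-13:00, 13:15-16:00, 16:15-16:30.
Zara ∩ Maria ∩ Sven ∩ Gabriel: 09:00-10:45, 12:00-13:00, 13:15-15:15.
Zara ∩ Maria ∩ Sven ∩ Gabriel ∩ Teo: 09:00-10:45, 12:00-13:00, 13:15-14:15.
The first common window of at least 75 minutes is 09:00-10:45, so the earliest start is 09:00.

09:00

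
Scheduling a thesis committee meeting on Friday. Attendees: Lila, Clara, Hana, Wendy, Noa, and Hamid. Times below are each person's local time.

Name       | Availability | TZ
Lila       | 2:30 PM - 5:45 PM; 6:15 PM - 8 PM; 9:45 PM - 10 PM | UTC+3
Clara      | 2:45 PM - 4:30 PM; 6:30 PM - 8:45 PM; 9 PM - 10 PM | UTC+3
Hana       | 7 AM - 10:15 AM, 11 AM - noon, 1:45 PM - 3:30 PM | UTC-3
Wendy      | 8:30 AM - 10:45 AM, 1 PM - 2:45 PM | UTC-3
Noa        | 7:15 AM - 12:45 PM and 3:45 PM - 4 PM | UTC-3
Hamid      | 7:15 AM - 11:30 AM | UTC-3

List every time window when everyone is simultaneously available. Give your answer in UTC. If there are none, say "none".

Lila in UTC: 11:30-14:45, 15:15-17:00, 18:45-19:00 (subtract 3h to convert from UTC+3).
Clara in UTC: 11:45-13:30, 15:30-17:45, 18:00-19:00 (subtract 3h to convert from UTC+3).
Hana in UTC: 10:00-13:15, 14:00-15:00, 16:45-18:30 (add 3h to convert from UTC-3).
Wendy in UTC: 11:30-13:45, 16:00-17:45 (add 3h to convert from UTC-3).
Noa in UTC: 10:15-15:45, 18:45-19:00 (add 3h to convert from UTC-3).
Hamid in UTC: 10:15-14:30 (add 3h to convert from UTC-3).
Lila ∩ Clara: 11:45-13:30, 15:30-17:00, 18:45-19:00.
Lila ∩ Clara ∩ Hana: 11:45-13:15, 16:45-17:00.
Lila ∩ Clara ∩ Hana ∩ Wendy: 11:45-13:15, 16:45-17:00.
Lila ∩ Clara ∩ Hana ∩ Wendy ∩ Noa: 11:45-13:15.
Lila ∩ Clara ∩ Hana ∩ Wendy ∩ Noa ∩ Hamid: 11:45-13:15.
So the common availability across everyone is 11:45-13:15.

11:45-13:15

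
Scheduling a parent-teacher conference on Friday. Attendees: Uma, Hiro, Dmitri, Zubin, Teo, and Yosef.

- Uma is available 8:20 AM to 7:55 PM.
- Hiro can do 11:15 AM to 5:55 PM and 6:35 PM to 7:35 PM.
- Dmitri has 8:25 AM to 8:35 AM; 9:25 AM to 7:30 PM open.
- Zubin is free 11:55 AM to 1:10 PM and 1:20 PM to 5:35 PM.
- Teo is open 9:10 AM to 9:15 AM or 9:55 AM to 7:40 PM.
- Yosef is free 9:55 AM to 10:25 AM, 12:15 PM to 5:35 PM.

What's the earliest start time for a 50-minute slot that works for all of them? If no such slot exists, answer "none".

12:15

Uma ∩ Hiro: 11:15-17:55, 18:35-19:35.
Uma ∩ Hiro ∩ Dmitri: 11:15-17:55, 18:35-19:30.
Uma ∩ Hiro ∩ Dmitri ∩ Zubin: 11:55-13:10, 13:20-17:35.
Uma ∩ Hiro ∩ Dmitri ∩ Zubin ∩ Teo: 11:55-13:10, 13:20-17:35.
Uma ∩ Hiro ∩ Dmitri ∩ Zubin ∩ Teo ∩ Yosef: 12:15-13:10, 13:20-17:35.
The first common window of at least 50 minutes is 12:15-13:10, so the earliest start is 12:15.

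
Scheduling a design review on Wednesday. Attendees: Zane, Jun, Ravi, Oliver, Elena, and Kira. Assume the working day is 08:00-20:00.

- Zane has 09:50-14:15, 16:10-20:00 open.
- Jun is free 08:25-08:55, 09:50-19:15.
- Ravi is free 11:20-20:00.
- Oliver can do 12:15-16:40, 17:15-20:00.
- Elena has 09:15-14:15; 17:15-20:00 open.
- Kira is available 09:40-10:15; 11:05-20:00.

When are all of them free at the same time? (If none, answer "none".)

Zane ∩ Jun: 09:50-14:15, 16:10-19:15.
Zane ∩ Jun ∩ Ravi: 11:20-14:15, 16:10-19:15.
Zane ∩ Jun ∩ Ravi ∩ Oliver: 12:15-14:15, 16:10-16:40, 17:15-19:15.
Zane ∩ Jun ∩ Ravi ∩ Oliver ∩ Elena: 12:15-14:15, 17:15-19:15.
Zane ∩ Jun ∩ Ravi ∩ Oliver ∩ Elena ∩ Kira: 12:15-14:15, 17:15-19:15.
Those are the intersection windows.

12:15-14:15, 17:15-19:15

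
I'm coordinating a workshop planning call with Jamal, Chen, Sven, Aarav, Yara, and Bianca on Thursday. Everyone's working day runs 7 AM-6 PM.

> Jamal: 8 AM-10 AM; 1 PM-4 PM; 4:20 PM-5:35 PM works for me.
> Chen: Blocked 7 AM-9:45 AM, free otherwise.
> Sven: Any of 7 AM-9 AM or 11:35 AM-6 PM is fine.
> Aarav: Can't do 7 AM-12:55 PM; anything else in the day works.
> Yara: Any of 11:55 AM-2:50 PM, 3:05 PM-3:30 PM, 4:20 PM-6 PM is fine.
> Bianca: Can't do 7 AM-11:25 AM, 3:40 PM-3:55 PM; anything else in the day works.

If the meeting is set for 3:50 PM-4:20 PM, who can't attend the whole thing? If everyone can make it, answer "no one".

Bianca, Jamal, Yara

Jamal free: 08:00-10:00, 13:00-16:00, 16:20-17:35.
Chen free: 09:45-18:00 (invert busy blocks within the working day).
Sven free: 07:00-09:00, 11:35-18:00.
Aarav free: 12:55-18:00 (invert busy blocks within the working day).
Yara free: 11:55-14:50, 15:05-15:30, 16:20-18:00.
Bianca free: 11:25-15:40, 15:55-18:00 (invert busy blocks within the working day).
Jamal: not fully free for 15:50-16:20. Chen: free for 15:50-16:20. Sven: free for 15:50-16:20. Aarav: free for 15:50-16:20. Yara: not fully free for 15:50-16:20. Bianca: not fully free for 15:50-16:20.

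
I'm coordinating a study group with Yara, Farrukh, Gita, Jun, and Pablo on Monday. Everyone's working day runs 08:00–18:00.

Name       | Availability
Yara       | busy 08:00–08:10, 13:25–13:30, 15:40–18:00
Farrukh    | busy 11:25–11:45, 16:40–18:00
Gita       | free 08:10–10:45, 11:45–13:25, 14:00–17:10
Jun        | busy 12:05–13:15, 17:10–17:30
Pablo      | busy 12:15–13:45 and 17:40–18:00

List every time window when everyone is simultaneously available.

Yara free: 08:10-13:25, 13:30-15:40 (invert busy blocks within the working day).
Farrukh free: 08:00-11:25, 11:45-16:40 (invert busy blocks within the working day).
Gita free: 08:10-10:45, 11:45-13:25, 14:00-17:10.
Jun free: 08:00-12:05, 13:15-17:10, 17:30-18:00 (invert busy blocks within the working day).
Pablo free: 08:00-12:15, 13:45-17:40 (invert busy blocks within the working day).
Yara ∩ Farrukh: 08:10-11:25, 11:45-13:25, 13:30-15:40.
Yara ∩ Farrukh ∩ Gita: 08:10-10:45, 11:45-13:25, 14:00-15:40.
Yara ∩ Farrukh ∩ Gita ∩ Jun: 08:10-10:45, 11:45-12:05, 13:15-13:25, 14:00-15:40.
Yara ∩ Farrukh ∩ Gita ∩ Jun ∩ Pablo: 08:10-10:45, 11:45-12:05, 14:00-15:40.
Those are the intersection windows.

08:10-10:45, 11:45-12:05, 14:00-15:40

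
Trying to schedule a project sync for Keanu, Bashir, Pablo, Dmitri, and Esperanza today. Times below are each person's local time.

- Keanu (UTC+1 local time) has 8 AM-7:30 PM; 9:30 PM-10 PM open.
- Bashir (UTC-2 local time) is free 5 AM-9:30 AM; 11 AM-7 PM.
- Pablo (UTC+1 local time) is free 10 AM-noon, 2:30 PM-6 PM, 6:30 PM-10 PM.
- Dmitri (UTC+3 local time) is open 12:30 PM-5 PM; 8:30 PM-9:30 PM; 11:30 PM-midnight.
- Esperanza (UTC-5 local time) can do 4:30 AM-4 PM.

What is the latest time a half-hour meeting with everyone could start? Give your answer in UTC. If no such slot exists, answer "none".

20:30

Keanu in UTC: 07:00-18:30, 20:30-21:00 (subtract 1h to convert from UTC+1).
Bashir in UTC: 07:00-11:30, 13:00-21:00 (add 2h to convert from UTC-2).
Pablo in UTC: 09:00-11:00, 13:30-17:00, 17:30-21:00 (subtract 1h to convert from UTC+1).
Dmitri in UTC: 09:30-14:00, 17:30-18:30, 20:30-21:00 (subtract 3h to convert from UTC+3).
Esperanza in UTC: 09:30-21:00 (add 5h to convert from UTC-5).
Keanu ∩ Bashir: 07:00-11:30, 13:00-18:30, 20:30-21:00.
Keanu ∩ Bashir ∩ Pablo: 09:00-11:00, 13:30-17:00, 17:30-18:30, 20:30-21:00.
Keanu ∩ Bashir ∩ Pablo ∩ Dmitri: 09:30-11:00, 13:30-14:00, 17:30-18:30, 20:30-21:00.
Keanu ∩ Bashir ∩ Pablo ∩ Dmitri ∩ Esperanza: 09:30-11:00, 13:30-14:00, 17:30-18:30, 20:30-21:00.
The last common window of at least 30 minutes is 20:30-21:00; a 30-minute meeting can start as late as 20:30 and still end by 21:00.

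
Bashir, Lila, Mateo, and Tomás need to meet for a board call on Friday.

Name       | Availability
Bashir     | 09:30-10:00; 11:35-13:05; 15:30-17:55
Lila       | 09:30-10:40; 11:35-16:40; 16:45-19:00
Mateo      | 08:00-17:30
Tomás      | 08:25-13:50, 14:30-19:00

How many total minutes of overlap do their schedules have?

235

Bashir ∩ Lila: 09:30-10:00, 11:35-13:05, 15:30-16:40, 16:45-17:55.
Bashir ∩ Lila ∩ Mateo: 09:30-10:00, 11:35-13:05, 15:30-16:40, 16:45-17:30.
Bashir ∩ Lila ∩ Mateo ∩ Tomás: 09:30-10:00, 11:35-13:05, 15:30-16:40, 16:45-17:30.
So the common availability across everyone is 09:30-10:00, 11:35-13:05, 15:30-16:40, 16:45-17:30.
Summing the common windows: 30 + 90 + 70 + 45 = 235 minutes.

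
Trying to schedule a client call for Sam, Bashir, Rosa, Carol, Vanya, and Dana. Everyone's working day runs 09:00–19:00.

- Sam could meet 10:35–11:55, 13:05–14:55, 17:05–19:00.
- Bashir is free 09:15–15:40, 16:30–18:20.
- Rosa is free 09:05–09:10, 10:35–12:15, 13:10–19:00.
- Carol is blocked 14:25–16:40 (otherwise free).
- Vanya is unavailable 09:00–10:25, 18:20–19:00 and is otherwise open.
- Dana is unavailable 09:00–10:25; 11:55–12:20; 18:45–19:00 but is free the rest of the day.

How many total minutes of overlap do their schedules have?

Sam free: 10:35-11:55, 13:05-14:55, 17:05-19:00.
Bashir free: 09:15-15:40, 16:30-18:20.
Rosa free: 09:05-09:10, 10:35-12:15, 13:10-19:00.
Carol free: 09:00-14:25, 16:40-19:00 (invert busy blocks within the working day).
Vanya free: 10:25-18:20 (invert busy blocks within the working day).
Dana free: 10:25-11:55, 12:20-18:45 (invert busy blocks within the working day).
Sam ∩ Bashir: 10:35-11:55, 13:05-14:55, 17:05-18:20.
Sam ∩ Bashir ∩ Rosa: 10:35-11:55, 13:10-14:55, 17:05-18:20.
Sam ∩ Bashir ∩ Rosa ∩ Carol: 10:35-11:55, 13:10-14:25, 17:05-18:20.
Sam ∩ Bashir ∩ Rosa ∩ Carol ∩ Vanya: 10:35-11:55, 13:10-14:25, 17:05-18:20.
Sam ∩ Bashir ∩ Rosa ∩ Carol ∩ Vanya ∩ Dana: 10:35-11:55, 13:10-14:25, 17:05-18:20.
Summing the common windows: 80 + 75 + 75 = 230 minutes.

230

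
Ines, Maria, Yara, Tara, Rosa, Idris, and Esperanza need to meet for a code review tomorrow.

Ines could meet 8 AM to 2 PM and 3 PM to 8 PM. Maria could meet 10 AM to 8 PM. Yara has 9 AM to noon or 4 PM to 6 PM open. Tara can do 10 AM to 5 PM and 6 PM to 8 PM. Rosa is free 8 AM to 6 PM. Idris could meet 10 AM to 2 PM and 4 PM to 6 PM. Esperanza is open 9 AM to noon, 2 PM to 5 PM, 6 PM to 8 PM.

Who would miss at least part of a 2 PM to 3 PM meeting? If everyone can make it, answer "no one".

Idris, Ines, Yara

Ines: not fully free for 14:00-15:00. Maria: free for 14:00-15:00. Yara: not fully free for 14:00-15:00. Tara: free for 14:00-15:00. Rosa: free for 14:00-15:00. Idris: not fully free for 14:00-15:00. Esperanza: free for 14:00-15:00.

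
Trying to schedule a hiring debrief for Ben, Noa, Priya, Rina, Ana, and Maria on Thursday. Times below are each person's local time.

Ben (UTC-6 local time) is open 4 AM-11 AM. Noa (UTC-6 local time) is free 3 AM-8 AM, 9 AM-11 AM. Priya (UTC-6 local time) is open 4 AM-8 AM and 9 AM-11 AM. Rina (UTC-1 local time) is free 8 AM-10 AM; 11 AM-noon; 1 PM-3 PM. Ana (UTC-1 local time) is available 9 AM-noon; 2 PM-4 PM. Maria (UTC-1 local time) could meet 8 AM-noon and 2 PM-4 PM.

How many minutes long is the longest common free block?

60

Ben in UTC: 10:00-17:00 (add 6h to convert from UTC-6).
Noa in UTC: 09:00-14:00, 15:00-17:00 (add 6h to convert from UTC-6).
Priya in UTC: 10:00-14:00, 15:00-17:00 (add 6h to convert from UTC-6).
Rina in UTC: 09:00-11:00, 12:00-13:00, 14:00-16:00 (add 1h to convert from UTC-1).
Ana in UTC: 10:00-13:00, 15:00-17:00 (add 1h to convert from UTC-1).
Maria in UTC: 09:00-13:00, 15:00-17:00 (add 1h to convert from UTC-1).
Ben ∩ Noa: 10:00-14:00, 15:00-17:00.
Ben ∩ Noa ∩ Priya: 10:00-14:00, 15:00-17:00.
Ben ∩ Noa ∩ Priya ∩ Rina: 10:00-11:00, 12:00-13:00, 15:00-16:00.
Ben ∩ Noa ∩ Priya ∩ Rina ∩ Ana: 10:00-11:00, 12:00-13:00, 15:00-16:00.
Ben ∩ Noa ∩ Priya ∩ Rina ∩ Ana ∩ Maria: 10:00-11:00, 12:00-13:00, 15:00-16:00.
The longest is 10:00-11:00 at 60 minutes.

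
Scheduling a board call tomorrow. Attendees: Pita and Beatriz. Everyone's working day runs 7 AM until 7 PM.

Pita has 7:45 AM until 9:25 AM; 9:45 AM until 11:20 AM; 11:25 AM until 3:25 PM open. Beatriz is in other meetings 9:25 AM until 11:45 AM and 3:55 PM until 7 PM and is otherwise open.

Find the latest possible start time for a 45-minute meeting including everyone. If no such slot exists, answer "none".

14:40

Pita free: 07:45-09:25, 09:45-11:20, 11:25-15:25.
Beatriz free: 07:00-09:25, 11:45-15:55 (invert busy blocks within the working day).
Pita ∩ Beatriz: 07:45-09:25, 11:45-15:25.
The last common window of at least 45 minutes is 11:45-15:25; a 45-minute meeting can start as late as 14:40 and still end by 15:25.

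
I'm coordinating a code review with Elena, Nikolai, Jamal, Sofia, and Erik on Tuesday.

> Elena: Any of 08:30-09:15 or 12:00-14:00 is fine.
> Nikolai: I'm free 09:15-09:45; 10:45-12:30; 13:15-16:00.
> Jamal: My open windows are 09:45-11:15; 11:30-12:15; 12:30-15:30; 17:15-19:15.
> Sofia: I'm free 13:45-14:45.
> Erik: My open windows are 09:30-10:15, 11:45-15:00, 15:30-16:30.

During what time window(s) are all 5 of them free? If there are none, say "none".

Elena ∩ Nikolai: 12:00-12:30, 13:15-14:00.
Elena ∩ Nikolai ∩ Jamal: 12:00-12:15, 13:15-14:00.
Elena ∩ Nikolai ∩ Jamal ∩ Sofia: 13:45-14:00.
Elena ∩ Nikolai ∩ Jamal ∩ Sofia ∩ Erik: 13:45-14:00.
Those are the intersection windows.

13:45-14:00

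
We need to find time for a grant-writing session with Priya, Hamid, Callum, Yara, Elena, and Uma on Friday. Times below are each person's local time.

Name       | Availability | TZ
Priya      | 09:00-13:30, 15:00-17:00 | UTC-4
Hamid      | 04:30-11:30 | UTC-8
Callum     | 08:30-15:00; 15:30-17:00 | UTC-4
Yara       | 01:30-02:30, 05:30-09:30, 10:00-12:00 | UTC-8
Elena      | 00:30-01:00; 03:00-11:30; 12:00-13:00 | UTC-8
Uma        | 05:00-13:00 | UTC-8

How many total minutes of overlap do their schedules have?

240

Priya in UTC: 13:00-17:30, 19:00-21:00 (add 4h to convert from UTC-4).
Hamid in UTC: 12:30-19:30 (add 8h to convert from UTC-8).
Callum in UTC: 12:30-19:00, 19:30-21:00 (add 4h to convert from UTC-4).
Yara in UTC: 09:30-10:30, 13:30-17:30, 18:00-20:00 (add 8h to convert from UTC-8).
Elena in UTC: 08:30-09:00, 11:00-19:30, 20:00-21:00 (add 8h to convert from UTC-8).
Uma in UTC: 13:00-21:00 (add 8h to convert from UTC-8).
Priya ∩ Hamid: 13:00-17:30, 19:00-19:30.
Priya ∩ Hamid ∩ Callum: 13:00-17:30.
Priya ∩ Hamid ∩ Callum ∩ Yara: 13:30-17:30.
Priya ∩ Hamid ∩ Callum ∩ Yara ∩ Elena: 13:30-17:30.
Priya ∩ Hamid ∩ Callum ∩ Yara ∩ Elena ∩ Uma: 13:30-17:30.
That's a single block of 240 minutes.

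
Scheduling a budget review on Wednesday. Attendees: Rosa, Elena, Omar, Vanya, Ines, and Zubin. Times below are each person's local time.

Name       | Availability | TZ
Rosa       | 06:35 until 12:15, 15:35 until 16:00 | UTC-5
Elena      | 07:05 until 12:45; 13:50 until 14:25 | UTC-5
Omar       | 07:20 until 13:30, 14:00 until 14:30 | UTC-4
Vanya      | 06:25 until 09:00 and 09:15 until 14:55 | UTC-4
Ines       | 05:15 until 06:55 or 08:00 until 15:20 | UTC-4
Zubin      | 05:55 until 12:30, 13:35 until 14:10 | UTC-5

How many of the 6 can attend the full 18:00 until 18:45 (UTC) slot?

Rosa in UTC: 11:35-17:15, 20:35-21:00 (add 5h to convert from UTC-5).
Elena in UTC: 12:05-17:45, 18:50-19:25 (add 5h to convert from UTC-5).
Omar in UTC: 11:20-17:30, 18:00-18:30 (add 4h to convert from UTC-4).
Vanya in UTC: 10:25-13:00, 13:15-18:55 (add 4h to convert from UTC-4).
Ines in UTC: 09:15-10:55, 12:00-19:20 (add 4h to convert from UTC-4).
Zubin in UTC: 10:55-17:30, 18:35-19:10 (add 5h to convert from UTC-5).
Vanya and Ines can make the full 18:00-18:45 slot — that's 2.

2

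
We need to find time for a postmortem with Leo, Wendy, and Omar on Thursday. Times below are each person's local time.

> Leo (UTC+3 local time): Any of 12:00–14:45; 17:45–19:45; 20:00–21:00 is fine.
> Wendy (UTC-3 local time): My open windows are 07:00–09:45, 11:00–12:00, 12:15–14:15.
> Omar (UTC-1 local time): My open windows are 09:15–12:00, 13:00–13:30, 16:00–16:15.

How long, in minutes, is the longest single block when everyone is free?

Leo in UTC: 09:00-11:45, 14:45-16:45, 17:00-18:00 (subtract 3h to convert from UTC+3).
Wendy in UTC: 10:00-12:45, 14:00-15:00, 15:15-17:15 (add 3h to convert from UTC-3).
Omar in UTC: 10:15-13:00, 14:00-14:30, 17:00-17:15 (add 1h to convert from UTC-1).
Leo ∩ Wendy: 10:00-11:45, 14:45-15:00, 15:15-16:45, 17:00-17:15.
Leo ∩ Wendy ∩ Omar: 10:15-11:45, 17:00-17:15.
The longest is 10:15-11:45 at 90 minutes.

90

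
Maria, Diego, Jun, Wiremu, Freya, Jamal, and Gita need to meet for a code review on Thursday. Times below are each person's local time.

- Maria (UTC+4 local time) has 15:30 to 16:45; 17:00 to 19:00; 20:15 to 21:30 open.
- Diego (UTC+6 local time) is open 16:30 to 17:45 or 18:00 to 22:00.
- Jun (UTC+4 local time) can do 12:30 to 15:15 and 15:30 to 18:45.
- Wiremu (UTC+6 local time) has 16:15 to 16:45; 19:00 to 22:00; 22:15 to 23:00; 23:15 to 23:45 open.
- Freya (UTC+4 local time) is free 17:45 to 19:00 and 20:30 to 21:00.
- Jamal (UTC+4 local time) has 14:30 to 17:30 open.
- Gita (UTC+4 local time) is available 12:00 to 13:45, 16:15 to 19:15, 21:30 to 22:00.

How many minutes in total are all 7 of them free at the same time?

0

Maria in UTC: 11:30-12:45, 13:00-15:00, 16:15-17:30 (subtract 4h to convert from UTC+4).
Diego in UTC: 10:30-11:45, 12:00-16:00 (subtract 6h to convert from UTC+6).
Jun in UTC: 08:30-11:15, 11:30-14:45 (subtract 4h to convert from UTC+4).
Wiremu in UTC: 10:15-10:45, 13:00-16:00, 16:15-17:00, 17:15-17:45 (subtract 6h to convert from UTC+6).
Freya in UTC: 13:45-15:00, 16:30-17:00 (subtract 4h to convert from UTC+4).
Jamal in UTC: 10:30-13:30 (subtract 4h to convert from UTC+4).
Gita in UTC: 08:00-09:45, 12:15-15:15, 17:30-18:00 (subtract 4h to convert from UTC+4).
Maria ∩ Diego: 11:30-11:45, 12:00-12:45, 13:00-15:00.
Maria ∩ Diego ∩ Jun: 11:30-11:45, 12:00-12:45, 13:00-14:45.
Maria ∩ Diego ∩ Jun ∩ Wiremu: 13:00-14:45.
Maria ∩ Diego ∩ Jun ∩ Wiremu ∩ Freya: 13:45-14:45.
Maria ∩ Diego ∩ Jun ∩ Wiremu ∩ Freya ∩ Jamal: ∅.
Maria ∩ Diego ∩ Jun ∩ Wiremu ∩ Freya ∩ Jamal ∩ Gita: ∅.
There is no time when everyone is free.
There is no common window, so the total is 0 minutes.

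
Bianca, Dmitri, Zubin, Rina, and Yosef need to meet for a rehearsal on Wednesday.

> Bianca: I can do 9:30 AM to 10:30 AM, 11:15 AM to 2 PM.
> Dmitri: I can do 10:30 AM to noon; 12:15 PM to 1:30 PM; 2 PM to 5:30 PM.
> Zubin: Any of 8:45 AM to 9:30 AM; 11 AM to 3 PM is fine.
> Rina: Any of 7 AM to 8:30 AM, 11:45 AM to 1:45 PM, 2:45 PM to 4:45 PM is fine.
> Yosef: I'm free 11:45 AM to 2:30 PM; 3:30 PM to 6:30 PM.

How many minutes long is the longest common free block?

Bianca ∩ Dmitri: 11:15-12:00, 12:15-13:30.
Bianca ∩ Dmitri ∩ Zubin: 11:15-12:00, 12:15-13:30.
Bianca ∩ Dmitri ∩ Zubin ∩ Rina: 11:45-12:00, 12:15-13:30.
Bianca ∩ Dmitri ∩ Zubin ∩ Rina ∩ Yosef: 11:45-12:00, 12:15-13:30.
So the common availability across everyone is 11:45-12:00, 12:15-13:30.
The longest is 12:15-13:30 at 75 minutes.

75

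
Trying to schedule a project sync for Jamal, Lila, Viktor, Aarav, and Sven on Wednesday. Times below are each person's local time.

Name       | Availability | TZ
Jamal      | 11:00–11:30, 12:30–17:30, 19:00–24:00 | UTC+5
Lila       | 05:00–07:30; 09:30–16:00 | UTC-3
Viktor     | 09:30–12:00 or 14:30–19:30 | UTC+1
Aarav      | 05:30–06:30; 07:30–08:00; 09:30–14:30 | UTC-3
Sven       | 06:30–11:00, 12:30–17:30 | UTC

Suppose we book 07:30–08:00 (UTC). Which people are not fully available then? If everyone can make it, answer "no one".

Aarav, Lila, Viktor

Jamal in UTC: 06:00-06:30, 07:30-12:30, 14:00-19:00 (subtract 5h to convert from UTC+5).
Lila in UTC: 08:00-10:30, 12:30-19:00 (add 3h to convert from UTC-3).
Viktor in UTC: 08:30-11:00, 13:30-18:30 (subtract 1h to convert from UTC+1).
Aarav in UTC: 08:30-09:30, 10:30-11:00, 12:30-17:30 (add 3h to convert from UTC-3).
Sven in UTC: 06:30-11:00, 12:30-17:30.
Jamal: free for 07:30-08:00. Lila: not fully free for 07:30-08:00. Viktor: not fully free for 07:30-08:00. Aarav: not fully free for 07:30-08:00. Sven: free for 07:30-08:00.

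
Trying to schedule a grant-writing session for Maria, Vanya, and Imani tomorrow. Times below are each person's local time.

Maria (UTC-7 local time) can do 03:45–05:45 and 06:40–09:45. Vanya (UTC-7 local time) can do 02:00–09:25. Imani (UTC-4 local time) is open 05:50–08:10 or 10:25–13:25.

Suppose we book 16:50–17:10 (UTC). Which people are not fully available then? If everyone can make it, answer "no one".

Maria, Vanya

Maria in UTC: 10:45-12:45, 13:40-16:45 (add 7h to convert from UTC-7).
Vanya in UTC: 09:00-16:25 (add 7h to convert from UTC-7).
Imani in UTC: 09:50-12:10, 14:25-17:25 (add 4h to convert from UTC-4).
Maria: not fully free for 16:50-17:10. Vanya: not fully free for 16:50-17:10. Imani: free for 16:50-17:10.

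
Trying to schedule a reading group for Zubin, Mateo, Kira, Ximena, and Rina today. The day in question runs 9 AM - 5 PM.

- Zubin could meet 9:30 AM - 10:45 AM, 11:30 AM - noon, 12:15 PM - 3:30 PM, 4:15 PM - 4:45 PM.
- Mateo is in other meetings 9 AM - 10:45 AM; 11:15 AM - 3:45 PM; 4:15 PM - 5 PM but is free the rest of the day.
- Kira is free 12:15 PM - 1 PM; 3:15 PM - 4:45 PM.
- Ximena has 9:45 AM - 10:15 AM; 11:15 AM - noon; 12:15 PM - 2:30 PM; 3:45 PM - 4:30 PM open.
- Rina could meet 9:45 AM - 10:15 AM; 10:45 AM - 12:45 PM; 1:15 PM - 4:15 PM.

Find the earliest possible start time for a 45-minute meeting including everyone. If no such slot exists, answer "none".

none

Zubin free: 09:30-10:45, 11:30-12:00, 12:15-15:30, 16:15-16:45.
Mateo free: 10:45-11:15, 15:45-16:15 (invert busy blocks within the working day).
Kira free: 12:15-13:00, 15:15-16:45.
Ximena free: 09:45-10:15, 11:15-12:00, 12:15-14:30, 15:45-16:30.
Rina free: 09:45-10:15, 10:45-12:45, 13:15-16:15.
Zubin ∩ Mateo: ∅.
Zubin ∩ Mateo ∩ Kira: ∅.
Zubin ∩ Mateo ∩ Kira ∩ Ximena: ∅.
Zubin ∩ Mateo ∩ Kira ∩ Ximena ∩ Rina: ∅.
There is no time when everyone is free.
No common window is at least 45 minutes long.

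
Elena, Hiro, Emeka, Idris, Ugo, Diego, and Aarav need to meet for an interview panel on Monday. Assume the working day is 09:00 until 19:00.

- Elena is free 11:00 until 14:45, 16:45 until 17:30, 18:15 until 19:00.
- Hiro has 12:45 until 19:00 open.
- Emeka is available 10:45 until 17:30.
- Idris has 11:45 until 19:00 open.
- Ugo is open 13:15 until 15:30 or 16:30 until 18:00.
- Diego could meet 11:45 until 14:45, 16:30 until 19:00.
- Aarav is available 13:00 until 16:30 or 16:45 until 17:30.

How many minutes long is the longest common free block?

90

Elena ∩ Hiro: 12:45-14:45, 16:45-17:30, 18:15-19:00.
Elena ∩ Hiro ∩ Emeka: 12:45-14:45, 16:45-17:30.
Elena ∩ Hiro ∩ Emeka ∩ Idris: 12:45-14:45, 16:45-17:30.
Elena ∩ Hiro ∩ Emeka ∩ Idris ∩ Ugo: 13:15-14:45, 16:45-17:30.
Elena ∩ Hiro ∩ Emeka ∩ Idris ∩ Ugo ∩ Diego: 13:15-14:45, 16:45-17:30.
Elena ∩ Hiro ∩ Emeka ∩ Idris ∩ Ugo ∩ Diego ∩ Aarav: 13:15-14:45, 16:45-17:30.
So the common availability across everyone is 13:15-14:45, 16:45-17:30.
The longest is 13:15-14:45 at 90 minutes.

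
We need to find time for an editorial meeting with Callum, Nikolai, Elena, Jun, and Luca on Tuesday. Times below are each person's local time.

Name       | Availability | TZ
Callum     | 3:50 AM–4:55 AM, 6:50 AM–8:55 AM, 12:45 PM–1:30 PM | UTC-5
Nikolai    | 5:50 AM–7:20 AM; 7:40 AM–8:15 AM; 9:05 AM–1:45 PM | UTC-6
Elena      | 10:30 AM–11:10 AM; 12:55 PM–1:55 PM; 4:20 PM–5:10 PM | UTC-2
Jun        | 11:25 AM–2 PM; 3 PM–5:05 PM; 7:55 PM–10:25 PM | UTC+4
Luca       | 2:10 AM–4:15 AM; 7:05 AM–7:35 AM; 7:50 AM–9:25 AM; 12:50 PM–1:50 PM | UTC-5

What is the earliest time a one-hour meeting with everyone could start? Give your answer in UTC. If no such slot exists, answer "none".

Callum in UTC: 08:50-09:55, 11:50-13:55, 17:45-18:30 (add 5h to convert from UTC-5).
Nikolai in UTC: 11:50-13:20, 13:40-14:15, 15:05-19:45 (add 6h to convert from UTC-6).
Elena in UTC: 12:30-13:10, 14:55-15:55, 18:20-19:10 (add 2h to convert from UTC-2).
Jun in UTC: 07:25-10:00, 11:00-13:05, 15:55-18:25 (subtract 4h to convert from UTC+4).
Luca in UTC: 07:10-09:15, 12:05-12:35, 12:50-14:25, 17:50-18:50 (add 5h to convert from UTC-5).
Callum ∩ Nikolai: 11:50-13:20, 13:40-13:55, 17:45-18:30.
Callum ∩ Nikolai ∩ Elena: 12:30-13:10, 18:20-18:30.
Callum ∩ Nikolai ∩ Elena ∩ Jun: 12:30-13:05, 18:20-18:25.
Callum ∩ Nikolai ∩ Elena ∩ Jun ∩ Luca: 12:30-12:35, 12:50-13:05, 18:20-18:25.
Those are the intersection windows.
No common window is at least 60 minutes long.

none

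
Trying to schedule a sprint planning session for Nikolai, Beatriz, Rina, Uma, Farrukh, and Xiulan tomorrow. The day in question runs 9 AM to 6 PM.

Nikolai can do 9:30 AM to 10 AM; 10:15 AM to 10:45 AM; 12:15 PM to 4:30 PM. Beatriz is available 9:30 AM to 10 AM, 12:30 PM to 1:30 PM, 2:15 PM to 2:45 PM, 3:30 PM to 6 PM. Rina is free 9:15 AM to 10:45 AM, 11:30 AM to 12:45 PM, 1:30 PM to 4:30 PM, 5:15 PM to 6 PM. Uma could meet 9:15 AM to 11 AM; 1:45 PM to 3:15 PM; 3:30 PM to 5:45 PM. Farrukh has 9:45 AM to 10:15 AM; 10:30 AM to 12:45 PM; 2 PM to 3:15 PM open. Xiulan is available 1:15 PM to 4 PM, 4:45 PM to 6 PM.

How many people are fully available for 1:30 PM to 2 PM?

3

Nikolai, Rina, and Xiulan can make the full 13:30-14:00 slot — that's 3.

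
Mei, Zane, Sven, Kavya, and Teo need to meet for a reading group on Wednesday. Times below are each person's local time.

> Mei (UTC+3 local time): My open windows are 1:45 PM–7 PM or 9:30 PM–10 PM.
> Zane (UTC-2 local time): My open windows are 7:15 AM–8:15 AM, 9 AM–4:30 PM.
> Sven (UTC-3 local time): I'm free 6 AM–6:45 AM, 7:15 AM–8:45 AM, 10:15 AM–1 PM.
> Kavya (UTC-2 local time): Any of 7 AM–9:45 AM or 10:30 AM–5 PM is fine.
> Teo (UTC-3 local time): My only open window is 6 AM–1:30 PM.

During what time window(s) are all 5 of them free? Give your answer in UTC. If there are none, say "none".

11:00-11:45, 13:15-16:00

Mei in UTC: 10:45-16:00, 18:30-19:00 (subtract 3h to convert from UTC+3).
Zane in UTC: 09:15-10:15, 11:00-18:30 (add 2h to convert from UTC-2).
Sven in UTC: 09:00-09:45, 10:15-11:45, 13:15-16:00 (add 3h to convert from UTC-3).
Kavya in UTC: 09:00-11:45, 12:30-19:00 (add 2h to convert from UTC-2).
Teo in UTC: 09:00-16:30 (add 3h to convert from UTC-3).
Mei ∩ Zane: 11:00-16:00.
Mei ∩ Zane ∩ Sven: 11:00-11:45, 13:15-16:00.
Mei ∩ Zane ∩ Sven ∩ Kavya: 11:00-11:45, 13:15-16:00.
Mei ∩ Zane ∩ Sven ∩ Kavya ∩ Teo: 11:00-11:45, 13:15-16:00.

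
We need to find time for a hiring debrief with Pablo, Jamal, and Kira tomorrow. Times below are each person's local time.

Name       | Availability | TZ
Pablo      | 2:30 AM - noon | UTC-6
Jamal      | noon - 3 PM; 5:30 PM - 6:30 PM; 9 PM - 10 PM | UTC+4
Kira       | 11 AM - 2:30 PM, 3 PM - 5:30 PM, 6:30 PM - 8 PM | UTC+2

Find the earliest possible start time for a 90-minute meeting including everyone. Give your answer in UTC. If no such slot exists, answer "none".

Pablo in UTC: 08:30-18:00 (add 6h to convert from UTC-6).
Jamal in UTC: 08:00-11:00, 13:30-14:30, 17:00-18:00 (subtract 4h to convert from UTC+4).
Kira in UTC: 09:00-12:30, 13:00-15:30, 16:30-18:00 (subtract 2h to convert from UTC+2).
Pablo ∩ Jamal: 08:30-11:00, 13:30-14:30, 17:00-18:00.
Pablo ∩ Jamal ∩ Kira: 09:00-11:00, 13:30-14:30, 17:00-18:00.
So the common availability across everyone is 09:00-11:00, 13:30-14:30, 17:00-18:00.
The first common window of at least 90 minutes is 09:00-11:00, so the earliest start is 09:00.

09:00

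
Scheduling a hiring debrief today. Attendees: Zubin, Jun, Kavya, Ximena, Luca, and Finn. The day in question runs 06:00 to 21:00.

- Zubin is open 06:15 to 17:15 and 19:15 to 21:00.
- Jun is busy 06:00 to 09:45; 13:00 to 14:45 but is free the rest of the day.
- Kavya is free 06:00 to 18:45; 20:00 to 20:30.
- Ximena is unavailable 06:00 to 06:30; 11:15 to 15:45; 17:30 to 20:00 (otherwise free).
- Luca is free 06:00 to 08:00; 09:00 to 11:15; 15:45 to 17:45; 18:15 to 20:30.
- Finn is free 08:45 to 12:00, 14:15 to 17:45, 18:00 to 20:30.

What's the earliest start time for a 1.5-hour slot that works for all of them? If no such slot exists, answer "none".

09:45

Zubin free: 06:15-17:15, 19:15-21:00.
Jun free: 09:45-13:00, 14:45-21:00 (invert busy blocks within the working day).
Kavya free: 06:00-18:45, 20:00-20:30.
Ximena free: 06:30-11:15, 15:45-17:30, 20:00-21:00 (invert busy blocks within the working day).
Luca free: 06:00-08:00, 09:00-11:15, 15:45-17:45, 18:15-20:30.
Finn free: 08:45-12:00, 14:15-17:45, 18:00-20:30.
Zubin ∩ Jun: 09:45-13:00, 14:45-17:15, 19:15-21:00.
Zubin ∩ Jun ∩ Kavya: 09:45-13:00, 14:45-17:15, 20:00-20:30.
Zubin ∩ Jun ∩ Kavya ∩ Ximena: 09:45-11:15, 15:45-17:15, 20:00-20:30.
Zubin ∩ Jun ∩ Kavya ∩ Ximena ∩ Luca: 09:45-11:15, 15:45-17:15, 20:00-20:30.
Zubin ∩ Jun ∩ Kavya ∩ Ximena ∩ Luca ∩ Finn: 09:45-11:15, 15:45-17:15, 20:00-20:30.
So the common availability across everyone is 09:45-11:15, 15:45-17:15, 20:00-20:30.
The first common window of at least 90 minutes is 09:45-11:15, so the earliest start is 09:45.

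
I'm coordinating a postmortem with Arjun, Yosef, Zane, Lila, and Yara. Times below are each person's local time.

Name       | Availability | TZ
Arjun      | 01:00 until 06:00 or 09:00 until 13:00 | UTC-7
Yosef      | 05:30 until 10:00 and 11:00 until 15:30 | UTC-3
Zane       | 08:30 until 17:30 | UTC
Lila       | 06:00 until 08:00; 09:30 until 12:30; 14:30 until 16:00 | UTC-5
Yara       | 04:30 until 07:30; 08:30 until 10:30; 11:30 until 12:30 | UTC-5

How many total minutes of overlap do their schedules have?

150

Arjun in UTC: 08:00-13:00, 16:00-20:00 (add 7h to convert from UTC-7).
Yosef in UTC: 08:30-13:00, 14:00-18:30 (add 3h to convert from UTC-3).
Zane in UTC: 08:30-17:30.
Lila in UTC: 11:00-13:00, 14:30-17:30, 19:30-21:00 (add 5h to convert from UTC-5).
Yara in UTC: 09:30-12:30, 13:30-15:30, 16:30-17:30 (add 5h to convert from UTC-5).
Arjun ∩ Yosef: 08:30-13:00, 16:00-18:30.
Arjun ∩ Yosef ∩ Zane: 08:30-13:00, 16:00-17:30.
Arjun ∩ Yosef ∩ Zane ∩ Lila: 11:00-13:00, 16:00-17:30.
Arjun ∩ Yosef ∩ Zane ∩ Lila ∩ Yara: 11:00-12:30, 16:30-17:30.
So the common availability across everyone is 11:00-12:30, 16:30-17:30.
Summing the common windows: 90 + 60 = 150 minutes.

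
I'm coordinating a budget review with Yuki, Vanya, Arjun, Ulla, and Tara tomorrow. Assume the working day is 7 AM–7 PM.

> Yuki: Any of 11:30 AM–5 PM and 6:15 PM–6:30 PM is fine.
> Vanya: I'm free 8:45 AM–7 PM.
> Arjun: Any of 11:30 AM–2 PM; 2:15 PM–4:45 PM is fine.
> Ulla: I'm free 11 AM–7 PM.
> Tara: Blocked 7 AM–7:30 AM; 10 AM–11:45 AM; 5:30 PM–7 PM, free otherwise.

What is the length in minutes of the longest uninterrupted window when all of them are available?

Yuki free: 11:30-17:00, 18:15-18:30.
Vanya free: 08:45-19:00.
Arjun free: 11:30-14:00, 14:15-16:45.
Ulla free: 11:00-19:00.
Tara free: 07:30-10:00, 11:45-17:30 (invert busy blocks within the working day).
Yuki ∩ Vanya: 11:30-17:00, 18:15-18:30.
Yuki ∩ Vanya ∩ Arjun: 11:30-14:00, 14:15-16:45.
Yuki ∩ Vanya ∩ Arjun ∩ Ulla: 11:30-14:00, 14:15-16:45.
Yuki ∩ Vanya ∩ Arjun ∩ Ulla ∩ Tara: 11:45-14:00, 14:15-16:45.
The longest is 14:15-16:45 at 150 minutes.

150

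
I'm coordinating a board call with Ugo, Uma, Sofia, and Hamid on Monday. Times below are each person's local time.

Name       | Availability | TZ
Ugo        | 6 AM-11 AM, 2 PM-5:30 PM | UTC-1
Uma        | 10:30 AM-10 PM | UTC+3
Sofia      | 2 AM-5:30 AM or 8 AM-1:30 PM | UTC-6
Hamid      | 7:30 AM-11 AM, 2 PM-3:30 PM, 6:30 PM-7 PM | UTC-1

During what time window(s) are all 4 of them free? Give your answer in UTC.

Ugo in UTC: 07:00-12:00, 15:00-18:30 (add 1h to convert from UTC-1).
Uma in UTC: 07:30-19:00 (subtract 3h to convert from UTC+3).
Sofia in UTC: 08:00-11:30, 14:00-19:30 (add 6h to convert from UTC-6).
Hamid in UTC: 08:30-12:00, 15:00-16:30, 19:30-20:00 (add 1h to convert from UTC-1).
Ugo ∩ Uma: 07:30-12:00, 15:00-18:30.
Ugo ∩ Uma ∩ Sofia: 08:00-11:30, 15:00-18:30.
Ugo ∩ Uma ∩ Sofia ∩ Hamid: 08:30-11:30, 15:00-16:30.
So the common availability across everyone is 08:30-11:30, 15:00-16:30.

08:30-11:30, 15:00-16:30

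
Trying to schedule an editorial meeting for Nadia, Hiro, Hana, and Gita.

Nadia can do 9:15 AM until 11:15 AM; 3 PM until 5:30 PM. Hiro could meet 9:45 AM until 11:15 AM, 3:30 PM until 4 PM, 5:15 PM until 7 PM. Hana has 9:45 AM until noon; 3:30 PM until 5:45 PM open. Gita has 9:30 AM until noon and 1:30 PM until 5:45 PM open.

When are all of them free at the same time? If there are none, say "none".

09:45-11:15, 15:30-16:00, 17:15-17:30

Nadia ∩ Hiro: 09:45-11:15, 15:30-16:00, 17:15-17:30.
Nadia ∩ Hiro ∩ Hana: 09:45-11:15, 15:30-16:00, 17:15-17:30.
Nadia ∩ Hiro ∩ Hana ∩ Gita: 09:45-11:15, 15:30-16:00, 17:15-17:30.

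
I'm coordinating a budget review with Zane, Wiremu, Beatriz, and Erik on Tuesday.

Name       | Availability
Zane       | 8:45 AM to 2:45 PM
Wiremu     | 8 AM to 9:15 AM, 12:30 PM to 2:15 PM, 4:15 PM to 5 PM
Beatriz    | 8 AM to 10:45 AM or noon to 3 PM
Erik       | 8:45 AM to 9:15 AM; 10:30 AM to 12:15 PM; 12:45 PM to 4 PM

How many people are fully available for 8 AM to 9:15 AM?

2

Wiremu and Beatriz can make the full 08:00-09:15 slot — that's 2.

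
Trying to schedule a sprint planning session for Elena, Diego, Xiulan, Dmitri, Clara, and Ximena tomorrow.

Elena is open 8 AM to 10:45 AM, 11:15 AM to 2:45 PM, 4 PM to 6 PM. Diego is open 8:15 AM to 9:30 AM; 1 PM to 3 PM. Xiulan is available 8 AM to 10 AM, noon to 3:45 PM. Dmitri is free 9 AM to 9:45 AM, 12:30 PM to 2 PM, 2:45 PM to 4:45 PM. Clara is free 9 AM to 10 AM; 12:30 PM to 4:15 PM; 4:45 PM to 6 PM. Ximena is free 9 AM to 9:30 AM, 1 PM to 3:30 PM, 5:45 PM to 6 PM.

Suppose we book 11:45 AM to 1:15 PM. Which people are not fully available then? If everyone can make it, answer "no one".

Clara, Diego, Dmitri, Ximena, Xiulan

Elena: free for 11:45-13:15. Diego: not fully free for 11:45-13:15. Xiulan: not fully free for 11:45-13:15. Dmitri: not fully free for 11:45-13:15. Clara: not fully free for 11:45-13:15. Ximena: not fully free for 11:45-13:15.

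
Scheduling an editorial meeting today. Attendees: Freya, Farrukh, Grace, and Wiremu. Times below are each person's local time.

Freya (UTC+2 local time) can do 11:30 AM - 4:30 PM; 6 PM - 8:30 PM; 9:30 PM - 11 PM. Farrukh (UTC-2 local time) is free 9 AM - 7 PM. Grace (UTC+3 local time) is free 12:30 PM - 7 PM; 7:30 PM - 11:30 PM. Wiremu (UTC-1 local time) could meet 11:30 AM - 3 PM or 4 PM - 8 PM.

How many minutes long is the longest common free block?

Freya in UTC: 09:30-14:30, 16:00-18:30, 19:30-21:00 (subtract 2h to convert from UTC+2).
Farrukh in UTC: 11:00-21:00 (add 2h to convert from UTC-2).
Grace in UTC: 09:30-16:00, 16:30-20:30 (subtract 3h to convert from UTC+3).
Wiremu in UTC: 12:30-16:00, 17:00-21:00 (add 1h to convert from UTC-1).
Freya ∩ Farrukh: 11:00-14:30, 16:00-18:30, 19:30-21:00.
Freya ∩ Farrukh ∩ Grace: 11:00-14:30, 16:30-18:30, 19:30-20:30.
Freya ∩ Farrukh ∩ Grace ∩ Wiremu: 12:30-14:30, 17:00-18:30, 19:30-20:30.
The longest is 12:30-14:30 at 120 minutes.

120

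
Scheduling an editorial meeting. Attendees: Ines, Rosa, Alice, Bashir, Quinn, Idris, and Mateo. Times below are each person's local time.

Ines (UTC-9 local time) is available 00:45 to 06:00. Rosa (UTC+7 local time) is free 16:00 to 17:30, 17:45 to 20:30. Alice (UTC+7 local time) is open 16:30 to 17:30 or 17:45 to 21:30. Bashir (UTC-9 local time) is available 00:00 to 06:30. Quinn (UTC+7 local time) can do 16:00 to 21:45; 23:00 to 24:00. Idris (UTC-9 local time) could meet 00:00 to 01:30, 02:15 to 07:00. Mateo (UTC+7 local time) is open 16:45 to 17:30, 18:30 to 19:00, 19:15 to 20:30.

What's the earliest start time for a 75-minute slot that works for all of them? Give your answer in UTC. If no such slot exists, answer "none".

12:15

Ines in UTC: 09:45-15:00 (add 9h to convert from UTC-9).
Rosa in UTC: 09:00-10:30, 10:45-13:30 (subtract 7h to convert from UTC+7).
Alice in UTC: 09:30-10:30, 10:45-14:30 (subtract 7h to convert from UTC+7).
Bashir in UTC: 09:00-15:30 (add 9h to convert from UTC-9).
Quinn in UTC: 09:00-14:45, 16:00-17:00 (subtract 7h to convert from UTC+7).
Idris in UTC: 09:00-10:30, 11:15-16:00 (add 9h to convert from UTC-9).
Mateo in UTC: 09:45-10:30, 11:30-12:00, 12:15-13:30 (subtract 7h to convert from UTC+7).
Ines ∩ Rosa: 09:45-10:30, 10:45-13:30.
Ines ∩ Rosa ∩ Alice: 09:45-10:30, 10:45-13:30.
Ines ∩ Rosa ∩ Alice ∩ Bashir: 09:45-10:30, 10:45-13:30.
Ines ∩ Rosa ∩ Alice ∩ Bashir ∩ Quinn: 09:45-10:30, 10:45-13:30.
Ines ∩ Rosa ∩ Alice ∩ Bashir ∩ Quinn ∩ Idris: 09:45-10:30, 11:15-13:30.
Ines ∩ Rosa ∩ Alice ∩ Bashir ∩ Quinn ∩ Idris ∩ Mateo: 09:45-10:30, 11:30-12:00, 12:15-13:30.
Those are the intersection windows.
The first common window of at least 75 minutes is 12:15-13:30, so the earliest start is 12:15.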